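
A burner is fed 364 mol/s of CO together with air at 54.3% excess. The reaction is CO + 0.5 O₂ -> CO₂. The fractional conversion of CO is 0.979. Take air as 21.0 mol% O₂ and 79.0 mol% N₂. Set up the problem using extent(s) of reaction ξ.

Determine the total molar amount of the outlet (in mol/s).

1520 mol/s

Stoichiometric O₂ = 0.5 × 364 = 182 mol/s; O₂ fed = 182 × 1.543 = 280.8 mol/s.
N₂ fed = 280.8 × 79/21 = 1056 mol/s.
Fuel reacted = 0.979 × 364 → ξ = 356.4 mol/s.
Outlet (n = n₀ + ν ξ):
  CO: 364 − 1(356.4) = 7.644
  O₂: 280.8 − 0.5(356.4) = 102.6
  N₂: 1056 (inert)
  CO₂: 0 + 1(356.4) = 356.4
Total out = 7.644 + 102.6 + 1056 + 356.4 = 1523 mol/s.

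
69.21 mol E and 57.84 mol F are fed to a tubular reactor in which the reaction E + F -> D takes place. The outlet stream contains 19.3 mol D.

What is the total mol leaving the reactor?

108 mol

For D: n = n₀ + 1ξ → 19.3 = 0 + 1ξ, giving ξ = 19.3 mol.
Outlet amounts (n = n₀ + ν ξ):
  E: 69.21 − 1(19.3) = 49.91
  F: 57.84 − 1(19.3) = 38.54
  D: 0 + 1(19.3) = 19.3
Total out = 49.91 + 38.54 + 19.3 = 107.8 mol.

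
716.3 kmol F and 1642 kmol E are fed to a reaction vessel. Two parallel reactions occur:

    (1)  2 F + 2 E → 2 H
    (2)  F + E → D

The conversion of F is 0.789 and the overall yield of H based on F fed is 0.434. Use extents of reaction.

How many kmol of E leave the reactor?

1080 kmol

Yield of H: 2ξ₁ / 716.3 = 0.434 → ξ₁ = 155.4 kmol.
Conversion of F: 2ξ₁ + 1ξ₂ = 0.789 × 716.3 = 565.2 → ξ₂ = 254.3 kmol.
Outlet amounts (n = n₀ + Σ ν·ξ):
  F: 716.3 − 2(155.4) − 1(254.3) = 151.1
  E: 1642 − 2(155.4) − 1(254.3) = 1077
  H: 0 + 2(155.4) = 310.9
  D: 0 + 1(254.3) = 254.3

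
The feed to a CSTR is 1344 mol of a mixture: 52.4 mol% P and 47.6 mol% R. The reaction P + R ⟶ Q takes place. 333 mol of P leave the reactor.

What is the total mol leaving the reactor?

973 mol

For P: n = n₀ − 1ξ → 333 = 704.3 − 1ξ, giving ξ = 371.3 mol.
Outlet amounts (n = n₀ + ν ξ):
  P: 704.3 − 1(371.3) = 333
  R: 639.7 − 1(371.3) = 268.5
  Q: 0 + 1(371.3) = 371.3
Total out = 333 + 268.5 + 371.3 = 972.7 mol.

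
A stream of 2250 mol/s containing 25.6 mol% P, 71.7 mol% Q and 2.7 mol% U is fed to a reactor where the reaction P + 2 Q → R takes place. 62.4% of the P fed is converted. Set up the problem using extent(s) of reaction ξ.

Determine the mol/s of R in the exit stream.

P reacted = 0.624 × 576 = 359.4 mol/s; ν_P = −1, so ξ = 359.4/1 = 359.4 mol/s.
Outlet amounts (n = n₀ + ν ξ):
  P: 576 − 1(359.4) = 216.6
  Q: 1613 − 2(359.4) = 894.4
  R: 0 + 1(359.4) = 359.4
  U: 60.75 (inert)

359 mol/s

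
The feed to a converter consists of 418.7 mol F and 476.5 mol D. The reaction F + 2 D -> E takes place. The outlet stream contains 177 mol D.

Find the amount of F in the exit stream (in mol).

269 mol

For D: n = n₀ − 2ξ → 177 = 476.5 − 2ξ, giving ξ = 149.8 mol.
Outlet amounts (n = n₀ + ν ξ):
  F: 418.7 − 1(149.8) = 268.9
  D: 476.5 − 2(149.8) = 177
  E: 0 + 1(149.8) = 149.8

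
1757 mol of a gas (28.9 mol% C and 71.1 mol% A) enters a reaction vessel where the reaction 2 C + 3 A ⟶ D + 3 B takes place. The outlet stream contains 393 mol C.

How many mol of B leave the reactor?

172 mol

For C: n = n₀ − 2ξ → 393 = 507.8 − 2ξ, giving ξ = 57.39 mol.
Outlet amounts (n = n₀ + ν ξ):
  C: 507.8 − 2(57.39) = 393
  A: 1249 − 3(57.39) = 1077
  D: 0 + 1(57.39) = 57.39
  B: 0 + 3(57.39) = 172.2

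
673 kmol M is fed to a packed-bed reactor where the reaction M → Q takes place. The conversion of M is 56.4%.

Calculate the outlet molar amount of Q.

M reacted = 0.564 × 673 = 379.6 kmol; ν_M = −1, so ξ = 379.6/1 = 379.6 kmol.
Outlet amounts (n = n₀ + ν ξ):
  M: 673 − 1(379.6) = 293.4
  Q: 0 + 1(379.6) = 379.6

380 kmol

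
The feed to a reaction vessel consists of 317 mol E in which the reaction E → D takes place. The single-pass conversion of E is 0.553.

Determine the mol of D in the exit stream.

E reacted = 0.553 × 317 = 175.3 mol; ν_E = −1, so ξ = 175.3/1 = 175.3 mol.
Outlet amounts (n = n₀ + ν ξ):
  E: 317 − 1(175.3) = 141.7
  D: 0 + 1(175.3) = 175.3

175 mol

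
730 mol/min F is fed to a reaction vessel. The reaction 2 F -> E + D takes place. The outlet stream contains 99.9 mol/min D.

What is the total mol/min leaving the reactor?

730 mol/min

For D: n = n₀ + 1ξ → 99.9 = 0 + 1ξ, giving ξ = 99.9 mol/min.
Outlet amounts (n = n₀ + ν ξ):
  F: 730 − 2(99.9) = 530.2
  E: 0 + 1(99.9) = 99.9
  D: 0 + 1(99.9) = 99.9
Total out = 530.2 + 99.9 + 99.9 = 730 mol/min.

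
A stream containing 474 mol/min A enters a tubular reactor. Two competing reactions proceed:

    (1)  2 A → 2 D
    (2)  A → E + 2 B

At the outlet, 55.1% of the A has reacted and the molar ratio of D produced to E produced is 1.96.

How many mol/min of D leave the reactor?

173 mol/min

Conversion of A: A consumed = 0.551 × 474 = 261.2 mol/min = 2ξ₁ + 1ξ₂.
Selectivity: 2ξ₁ / (1ξ₂) = 1.96 → ξ₁ = 0.98 ξ₂.
Substitute: (2·0.98 + 1) ξ₂ = 261.2 → ξ₂ = 88.23 mol/min, ξ₁ = 86.47 mol/min.
Outlet amounts (n = n₀ + Σ ν·ξ):
  A: 474 − 2(86.47) − 1(88.23) = 212.8
  D: 0 + 2(86.47) = 172.9
  E: 0 + 1(88.23) = 88.23
  B: 0 + 2(88.23) = 176.5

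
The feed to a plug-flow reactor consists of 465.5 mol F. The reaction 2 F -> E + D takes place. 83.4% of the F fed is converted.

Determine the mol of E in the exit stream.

194 mol

F reacted = 0.834 × 465.5 = 388.2 mol; ν_F = −2, so ξ = 388.2/2 = 194.1 mol.
Outlet amounts (n = n₀ + ν ξ):
  F: 465.5 − 2(194.1) = 77.27
  E: 0 + 1(194.1) = 194.1
  D: 0 + 1(194.1) = 194.1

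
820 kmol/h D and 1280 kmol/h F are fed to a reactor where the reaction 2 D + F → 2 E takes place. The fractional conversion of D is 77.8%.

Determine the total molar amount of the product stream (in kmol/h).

1780 kmol/h

D reacted = 0.778 × 820 = 638 kmol/h; ν_D = −2, so ξ = 638/2 = 319 kmol/h.
Outlet amounts (n = n₀ + ν ξ):
  D: 820 − 2(319) = 182
  F: 1280 − 1(319) = 961
  E: 0 + 2(319) = 638
Total out = 182 + 961 + 638 = 1781 kmol/h.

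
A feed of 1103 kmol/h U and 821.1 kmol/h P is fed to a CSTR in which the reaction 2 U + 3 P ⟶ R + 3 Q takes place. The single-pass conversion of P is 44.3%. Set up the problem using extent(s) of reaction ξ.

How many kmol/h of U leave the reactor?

P reacted = 0.443 × 821.1 = 363.7 kmol/h; ν_P = −3, so ξ = 363.7/3 = 121.2 kmol/h.
Outlet amounts (n = n₀ + ν ξ):
  U: 1103 − 2(121.2) = 860.5
  P: 821.1 − 3(121.2) = 457.4
  R: 0 + 1(121.2) = 121.2
  Q: 0 + 3(121.2) = 363.7

861 kmol/h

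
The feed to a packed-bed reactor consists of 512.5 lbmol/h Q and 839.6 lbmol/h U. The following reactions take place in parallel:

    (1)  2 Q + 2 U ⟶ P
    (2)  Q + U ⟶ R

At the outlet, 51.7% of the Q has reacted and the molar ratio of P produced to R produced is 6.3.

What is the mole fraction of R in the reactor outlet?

Conversion of Q: Q consumed = 0.517 × 512.5 = 265 lbmol/h = 2ξ₁ + 1ξ₂.
Selectivity: 1ξ₁ / (1ξ₂) = 6.3 → ξ₁ = 6.3 ξ₂.
Substitute: (2·6.3 + 1) ξ₂ = 265 → ξ₂ = 19.48 lbmol/h, ξ₁ = 122.7 lbmol/h.
Outlet amounts (n = n₀ + Σ ν·ξ):
  Q: 512.5 − 2(122.7) − 1(19.48) = 247.5
  U: 839.6 − 2(122.7) − 1(19.48) = 574.6
  P: 0 + 1(122.7) = 122.7
  R: 0 + 1(19.48) = 19.48
Total out = 964.4 lbmol/h; y_R = 19.48 / 964.4 = 0.0202.

0.0202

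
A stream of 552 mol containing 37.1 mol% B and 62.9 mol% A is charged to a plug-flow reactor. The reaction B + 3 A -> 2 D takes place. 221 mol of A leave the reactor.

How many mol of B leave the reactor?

For A: n = n₀ − 3ξ → 221 = 347.2 − 3ξ, giving ξ = 42.07 mol.
Outlet amounts (n = n₀ + ν ξ):
  B: 204.8 − 1(42.07) = 162.7
  A: 347.2 − 3(42.07) = 221
  D: 0 + 2(42.07) = 84.14

163 mol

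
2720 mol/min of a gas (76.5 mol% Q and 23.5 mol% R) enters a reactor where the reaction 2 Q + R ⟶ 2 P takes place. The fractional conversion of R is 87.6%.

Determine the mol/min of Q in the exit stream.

R reacted = 0.876 × 639.2 = 559.9 mol/min; ν_R = −1, so ξ = 559.9/1 = 559.9 mol/min.
Outlet amounts (n = n₀ + ν ξ):
  Q: 2081 − 2(559.9) = 960.9
  R: 639.2 − 1(559.9) = 79.26
  P: 0 + 2(559.9) = 1120

961 mol/min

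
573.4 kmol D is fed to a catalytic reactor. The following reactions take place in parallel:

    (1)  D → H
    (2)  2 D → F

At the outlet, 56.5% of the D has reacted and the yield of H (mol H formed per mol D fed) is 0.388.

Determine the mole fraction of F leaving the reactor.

0.0971

Yield of H: 1ξ₁ / 573.4 = 0.388 → ξ₁ = 222.5 kmol.
Conversion of D: 1ξ₁ + 2ξ₂ = 0.565 × 573.4 = 324 → ξ₂ = 50.75 kmol.
Outlet amounts (n = n₀ + Σ ν·ξ):
  D: 573.4 − 1(222.5) − 2(50.75) = 249.4
  H: 0 + 1(222.5) = 222.5
  F: 0 + 1(50.75) = 50.75
Total out = 522.7 kmol; y_F = 50.75 / 522.7 = 0.09709.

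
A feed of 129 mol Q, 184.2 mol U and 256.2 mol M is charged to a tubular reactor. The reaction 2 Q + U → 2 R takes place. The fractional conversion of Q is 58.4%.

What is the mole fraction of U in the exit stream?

0.276

Q reacted = 0.584 × 129 = 75.34 mol; ν_Q = −2, so ξ = 75.34/2 = 37.67 mol.
Outlet amounts (n = n₀ + ν ξ):
  Q: 129 − 2(37.67) = 53.66
  U: 184.2 − 1(37.67) = 146.5
  R: 0 + 2(37.67) = 75.34
  M: 256.2 (inert)
Total out = 531.7 mol; y_U = 146.5 / 531.7 = 0.2756.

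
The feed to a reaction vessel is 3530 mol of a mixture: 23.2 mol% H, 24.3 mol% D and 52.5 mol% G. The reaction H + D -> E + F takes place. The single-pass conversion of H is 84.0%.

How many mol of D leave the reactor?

170 mol

H reacted = 0.84 × 819 = 687.9 mol; ν_H = −1, so ξ = 687.9/1 = 687.9 mol.
Outlet amounts (n = n₀ + ν ξ):
  H: 819 − 1(687.9) = 131
  D: 857.8 − 1(687.9) = 169.9
  E: 0 + 1(687.9) = 687.9
  F: 0 + 1(687.9) = 687.9
  G: 1853 (inert)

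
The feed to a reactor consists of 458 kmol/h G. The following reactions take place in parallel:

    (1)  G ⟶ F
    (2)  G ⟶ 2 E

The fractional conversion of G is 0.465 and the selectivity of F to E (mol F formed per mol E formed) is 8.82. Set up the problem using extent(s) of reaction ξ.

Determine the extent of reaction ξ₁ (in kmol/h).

ξ₁ = 202 kmol/h

Conversion of G: G consumed = 0.465 × 458 = 213 kmol/h = 1ξ₁ + 1ξ₂.
Selectivity: 1ξ₁ / (2ξ₂) = 8.82 → ξ₁ = 17.64 ξ₂.
Substitute: (1·17.64 + 1) ξ₂ = 213 → ξ₂ = 11.43 kmol/h, ξ₁ = 201.5 kmol/h.
Outlet amounts (n = n₀ + Σ ν·ξ):
  G: 458 − 1(201.5) − 1(11.43) = 245
  F: 0 + 1(201.5) = 201.5
  E: 0 + 2(11.43) = 22.85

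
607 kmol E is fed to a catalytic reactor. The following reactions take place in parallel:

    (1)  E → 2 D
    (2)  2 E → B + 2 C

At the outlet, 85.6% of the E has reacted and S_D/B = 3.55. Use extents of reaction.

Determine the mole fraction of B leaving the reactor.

0.139

Conversion of E: E consumed = 0.856 × 607 = 519.6 kmol = 1ξ₁ + 2ξ₂.
Selectivity: 2ξ₁ / (1ξ₂) = 3.55 → ξ₁ = 1.775 ξ₂.
Substitute: (1·1.775 + 2) ξ₂ = 519.6 → ξ₂ = 137.6 kmol, ξ₁ = 244.3 kmol.
Outlet amounts (n = n₀ + Σ ν·ξ):
  E: 607 − 1(244.3) − 2(137.6) = 87.41
  D: 0 + 2(244.3) = 488.6
  B: 0 + 1(137.6) = 137.6
  C: 0 + 2(137.6) = 275.3
Total out = 989 kmol; y_B = 137.6 / 989 = 0.1392.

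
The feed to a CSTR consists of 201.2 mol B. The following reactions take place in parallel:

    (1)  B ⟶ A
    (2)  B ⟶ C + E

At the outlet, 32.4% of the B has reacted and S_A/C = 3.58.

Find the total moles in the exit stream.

Conversion of B: B consumed = 0.324 × 201.2 = 65.19 mol = 1ξ₁ + 1ξ₂.
Selectivity: 1ξ₁ / (1ξ₂) = 3.58 → ξ₁ = 3.58 ξ₂.
Substitute: (1·3.58 + 1) ξ₂ = 65.19 → ξ₂ = 14.23 mol, ξ₁ = 50.96 mol.
Outlet amounts (n = n₀ + Σ ν·ξ):
  B: 201.2 − 1(50.96) − 1(14.23) = 136
  A: 0 + 1(50.96) = 50.96
  C: 0 + 1(14.23) = 14.23
  E: 0 + 1(14.23) = 14.23
Total out = 136 + 50.96 + 14.23 + 14.23 = 215.4 mol.

215 mol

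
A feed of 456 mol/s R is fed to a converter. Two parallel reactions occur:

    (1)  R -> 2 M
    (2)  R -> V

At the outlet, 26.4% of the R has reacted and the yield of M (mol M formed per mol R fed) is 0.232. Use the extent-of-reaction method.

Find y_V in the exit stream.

Yield of M: 2ξ₁ / 456 = 0.232 → ξ₁ = 52.9 mol/s.
Conversion of R: 1ξ₁ + 1ξ₂ = 0.264 × 456 = 120.4 → ξ₂ = 67.49 mol/s.
Outlet amounts (n = n₀ + Σ ν·ξ):
  R: 456 − 1(52.9) − 1(67.49) = 335.6
  M: 0 + 2(52.9) = 105.8
  V: 0 + 1(67.49) = 67.49
Total out = 508.9 mol/s; y_V = 67.49 / 508.9 = 0.1326.

0.133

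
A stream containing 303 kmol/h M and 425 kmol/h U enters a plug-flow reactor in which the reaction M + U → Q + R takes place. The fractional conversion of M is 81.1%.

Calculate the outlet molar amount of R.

M reacted = 0.811 × 303 = 245.7 kmol/h; ν_M = −1, so ξ = 245.7/1 = 245.7 kmol/h.
Outlet amounts (n = n₀ + ν ξ):
  M: 303 − 1(245.7) = 57.27
  U: 425 − 1(245.7) = 179.3
  Q: 0 + 1(245.7) = 245.7
  R: 0 + 1(245.7) = 245.7

246 kmol/h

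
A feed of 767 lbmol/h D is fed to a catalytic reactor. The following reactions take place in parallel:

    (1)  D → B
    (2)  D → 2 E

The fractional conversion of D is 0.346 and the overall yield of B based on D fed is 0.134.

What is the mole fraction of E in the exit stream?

0.35

Yield of B: 1ξ₁ / 767 = 0.134 → ξ₁ = 102.8 lbmol/h.
Conversion of D: 1ξ₁ + 1ξ₂ = 0.346 × 767 = 265.4 → ξ₂ = 162.6 lbmol/h.
Outlet amounts (n = n₀ + Σ ν·ξ):
  D: 767 − 1(102.8) − 1(162.6) = 501.6
  B: 0 + 1(102.8) = 102.8
  E: 0 + 2(162.6) = 325.2
Total out = 929.6 lbmol/h; y_E = 325.2 / 929.6 = 0.3498.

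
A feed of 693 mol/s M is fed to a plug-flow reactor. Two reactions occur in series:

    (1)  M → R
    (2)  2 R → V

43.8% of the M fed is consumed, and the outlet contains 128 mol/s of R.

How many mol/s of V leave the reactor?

Conversion of M: M consumed = 1ξ₁ = 0.438 × 693 → ξ₁ = 303.5 mol/s.
R balance: n_R = 0 + 1ξ₁ − 2ξ₂ = 128 → ξ₂ = (1·303.5 − 128)/2 = 87.77 mol/s.
Outlet amounts (n = n₀ + Σ ν·ξ):
  M: 693 − 1(303.5) = 389.5
  R: 0 + 1(303.5) − 2(87.77) = 128
  V: 0 + 1(87.77) = 87.77

87.8 mol/s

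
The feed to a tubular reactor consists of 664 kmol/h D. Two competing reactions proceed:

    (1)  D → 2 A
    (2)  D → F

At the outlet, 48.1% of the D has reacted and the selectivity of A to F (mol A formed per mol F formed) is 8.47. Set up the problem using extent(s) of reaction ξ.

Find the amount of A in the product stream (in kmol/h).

517 kmol/h

Conversion of D: D consumed = 0.481 × 664 = 319.4 kmol/h = 1ξ₁ + 1ξ₂.
Selectivity: 2ξ₁ / (1ξ₂) = 8.47 → ξ₁ = 4.235 ξ₂.
Substitute: (1·4.235 + 1) ξ₂ = 319.4 → ξ₂ = 61.01 kmol/h, ξ₁ = 258.4 kmol/h.
Outlet amounts (n = n₀ + Σ ν·ξ):
  D: 664 − 1(258.4) − 1(61.01) = 344.6
  A: 0 + 2(258.4) = 516.7
  F: 0 + 1(61.01) = 61.01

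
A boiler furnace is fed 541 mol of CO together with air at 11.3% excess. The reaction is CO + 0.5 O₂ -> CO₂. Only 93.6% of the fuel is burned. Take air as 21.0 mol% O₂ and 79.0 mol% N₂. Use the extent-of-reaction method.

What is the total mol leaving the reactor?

1720 mol

Stoichiometric O₂ = 0.5 × 541 = 270.5 mol; O₂ fed = 270.5 × 1.113 = 301.1 mol.
N₂ fed = 301.1 × 79/21 = 1133 mol.
Fuel reacted = 0.936 × 541 → ξ = 506.4 mol.
Outlet (n = n₀ + ν ξ):
  CO: 541 − 1(506.4) = 34.62
  O₂: 301.1 − 0.5(506.4) = 47.88
  N₂: 1133 (inert)
  CO₂: 0 + 1(506.4) = 506.4
Total out = 34.62 + 47.88 + 1133 + 506.4 = 1721 mol.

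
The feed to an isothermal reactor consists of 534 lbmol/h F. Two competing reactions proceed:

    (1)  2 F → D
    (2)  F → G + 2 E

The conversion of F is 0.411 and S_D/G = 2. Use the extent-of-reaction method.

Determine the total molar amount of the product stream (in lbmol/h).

534 lbmol/h

Conversion of F: F consumed = 0.411 × 534 = 219.5 lbmol/h = 2ξ₁ + 1ξ₂.
Selectivity: 1ξ₁ / (1ξ₂) = 2 → ξ₁ = 2 ξ₂.
Substitute: (2·2 + 1) ξ₂ = 219.5 → ξ₂ = 43.89 lbmol/h, ξ₁ = 87.79 lbmol/h.
Outlet amounts (n = n₀ + Σ ν·ξ):
  F: 534 − 2(87.79) − 1(43.89) = 314.5
  D: 0 + 1(87.79) = 87.79
  G: 0 + 1(43.89) = 43.89
  E: 0 + 2(43.89) = 87.79
Total out = 314.5 + 87.79 + 43.89 + 87.79 = 534 lbmol/h.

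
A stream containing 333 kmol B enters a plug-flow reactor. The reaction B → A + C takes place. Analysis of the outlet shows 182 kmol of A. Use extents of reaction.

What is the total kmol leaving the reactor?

515 kmol

For A: n = n₀ + 1ξ → 182 = 0 + 1ξ, giving ξ = 182 kmol.
Outlet amounts (n = n₀ + ν ξ):
  B: 333 − 1(182) = 151
  A: 0 + 1(182) = 182
  C: 0 + 1(182) = 182
Total out = 151 + 182 + 182 = 515 kmol.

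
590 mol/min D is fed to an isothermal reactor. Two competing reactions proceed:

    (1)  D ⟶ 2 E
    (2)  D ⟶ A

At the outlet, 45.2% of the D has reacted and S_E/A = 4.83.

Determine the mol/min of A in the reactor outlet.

78.1 mol/min

Conversion of D: D consumed = 0.452 × 590 = 266.7 mol/min = 1ξ₁ + 1ξ₂.
Selectivity: 2ξ₁ / (1ξ₂) = 4.83 → ξ₁ = 2.415 ξ₂.
Substitute: (1·2.415 + 1) ξ₂ = 266.7 → ξ₂ = 78.09 mol/min, ξ₁ = 188.6 mol/min.
Outlet amounts (n = n₀ + Σ ν·ξ):
  D: 590 − 1(188.6) − 1(78.09) = 323.3
  E: 0 + 2(188.6) = 377.2
  A: 0 + 1(78.09) = 78.09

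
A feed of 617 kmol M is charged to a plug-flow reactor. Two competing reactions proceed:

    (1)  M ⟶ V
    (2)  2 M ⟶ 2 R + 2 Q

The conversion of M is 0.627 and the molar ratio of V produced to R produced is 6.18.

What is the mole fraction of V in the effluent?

Conversion of M: M consumed = 0.627 × 617 = 386.9 kmol = 1ξ₁ + 2ξ₂.
Selectivity: 1ξ₁ / (2ξ₂) = 6.18 → ξ₁ = 12.36 ξ₂.
Substitute: (1·12.36 + 2) ξ₂ = 386.9 → ξ₂ = 26.94 kmol, ξ₁ = 333 kmol.
Outlet amounts (n = n₀ + Σ ν·ξ):
  M: 617 − 1(333) − 2(26.94) = 230.1
  V: 0 + 1(333) = 333
  R: 0 + 2(26.94) = 53.88
  Q: 0 + 2(26.94) = 53.88
Total out = 670.9 kmol; y_V = 333 / 670.9 = 0.4963.

0.496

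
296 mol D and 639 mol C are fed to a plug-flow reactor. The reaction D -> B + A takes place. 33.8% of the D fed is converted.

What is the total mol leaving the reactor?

D reacted = 0.338 × 296 = 100 mol; ν_D = −1, so ξ = 100/1 = 100 mol.
Outlet amounts (n = n₀ + ν ξ):
  D: 296 − 1(100) = 196
  B: 0 + 1(100) = 100
  A: 0 + 1(100) = 100
  C: 639 (inert)
Total out = 196 + 100 + 100 + 639 = 1035 mol.

1040 mol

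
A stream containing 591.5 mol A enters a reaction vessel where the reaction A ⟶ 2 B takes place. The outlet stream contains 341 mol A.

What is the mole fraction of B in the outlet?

0.595

For A: n = n₀ − 1ξ → 341 = 591.5 − 1ξ, giving ξ = 250.5 mol.
Outlet amounts (n = n₀ + ν ξ):
  A: 591.5 − 1(250.5) = 341
  B: 0 + 2(250.5) = 501
Total out = 842 mol; y_B = 501 / 842 = 0.595.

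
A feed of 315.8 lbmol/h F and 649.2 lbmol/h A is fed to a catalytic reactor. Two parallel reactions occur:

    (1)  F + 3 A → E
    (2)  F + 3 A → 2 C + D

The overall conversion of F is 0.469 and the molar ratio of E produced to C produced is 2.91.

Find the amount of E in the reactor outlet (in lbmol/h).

Conversion of F: F consumed = 0.469 × 315.8 = 148.1 lbmol/h = 1ξ₁ + 1ξ₂.
Selectivity: 1ξ₁ / (2ξ₂) = 2.91 → ξ₁ = 5.82 ξ₂.
Substitute: (1·5.82 + 1) ξ₂ = 148.1 → ξ₂ = 21.72 lbmol/h, ξ₁ = 126.4 lbmol/h.
Outlet amounts (n = n₀ + Σ ν·ξ):
  F: 315.8 − 1(126.4) − 1(21.72) = 167.7
  A: 649.2 − 3(126.4) − 3(21.72) = 204.9
  E: 0 + 1(126.4) = 126.4
  C: 0 + 2(21.72) = 43.43
  D: 0 + 1(21.72) = 21.72

126 lbmol/h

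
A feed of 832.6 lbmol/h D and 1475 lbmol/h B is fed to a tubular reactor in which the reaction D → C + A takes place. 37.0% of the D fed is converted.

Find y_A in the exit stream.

0.118

D reacted = 0.37 × 832.6 = 308.1 lbmol/h; ν_D = −1, so ξ = 308.1/1 = 308.1 lbmol/h.
Outlet amounts (n = n₀ + ν ξ):
  D: 832.6 − 1(308.1) = 524.5
  C: 0 + 1(308.1) = 308.1
  A: 0 + 1(308.1) = 308.1
  B: 1475 (inert)
Total out = 2616 lbmol/h; y_A = 308.1 / 2616 = 0.1178.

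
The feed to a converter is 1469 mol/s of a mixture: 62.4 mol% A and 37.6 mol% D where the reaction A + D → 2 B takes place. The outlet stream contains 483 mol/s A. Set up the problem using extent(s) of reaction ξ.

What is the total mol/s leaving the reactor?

1470 mol/s

For A: n = n₀ − 1ξ → 483 = 916.7 − 1ξ, giving ξ = 433.7 mol/s.
Outlet amounts (n = n₀ + ν ξ):
  A: 916.7 − 1(433.7) = 483
  D: 552.3 − 1(433.7) = 118.7
  B: 0 + 2(433.7) = 867.3
Total out = 483 + 118.7 + 867.3 = 1469 mol/s.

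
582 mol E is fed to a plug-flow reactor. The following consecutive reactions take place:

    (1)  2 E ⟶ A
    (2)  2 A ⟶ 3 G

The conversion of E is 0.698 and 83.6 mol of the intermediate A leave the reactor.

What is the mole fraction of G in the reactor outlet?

0.409

Conversion of E: E consumed = 2ξ₁ = 0.698 × 582 → ξ₁ = 203.1 mol.
A balance: n_A = 0 + 1ξ₁ − 2ξ₂ = 83.6 → ξ₂ = (1·203.1 − 83.6)/2 = 59.76 mol.
Outlet amounts (n = n₀ + Σ ν·ξ):
  E: 582 − 2(203.1) = 175.8
  A: 0 + 1(203.1) − 2(59.76) = 83.6
  G: 0 + 3(59.76) = 179.3
Total out = 438.6 mol; y_G = 179.3 / 438.6 = 0.4087.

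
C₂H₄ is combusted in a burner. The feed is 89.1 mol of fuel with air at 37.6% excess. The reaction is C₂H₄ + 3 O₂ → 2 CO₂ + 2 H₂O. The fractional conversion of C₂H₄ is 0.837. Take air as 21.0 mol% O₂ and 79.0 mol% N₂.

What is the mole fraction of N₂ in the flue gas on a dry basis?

0.818

Stoichiometric O₂ = 3 × 89.1 = 267.3 mol; O₂ fed = 267.3 × 1.376 = 367.8 mol.
N₂ fed = 367.8 × 79/21 = 1384 mol.
Fuel reacted = 0.837 × 89.1 → ξ = 74.58 mol.
Outlet (n = n₀ + ν ξ):
  C₂H₄: 89.1 − 1(74.58) = 14.52
  O₂: 367.8 − 3(74.58) = 144.1
  N₂: 1384 (inert)
  CO₂: 0 + 2(74.58) = 149.2
  H₂O: 0 + 2(74.58) = 149.2
Dry total = 1691 mol; y_N₂ (dry) = 1384 / 1691 = 0.818.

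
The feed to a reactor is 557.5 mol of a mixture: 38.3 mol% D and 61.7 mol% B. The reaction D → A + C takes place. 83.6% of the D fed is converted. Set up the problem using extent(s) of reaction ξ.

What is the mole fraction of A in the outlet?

D reacted = 0.836 × 213.5 = 178.5 mol; ν_D = −1, so ξ = 178.5/1 = 178.5 mol.
Outlet amounts (n = n₀ + ν ξ):
  D: 213.5 − 1(178.5) = 35.02
  A: 0 + 1(178.5) = 178.5
  C: 0 + 1(178.5) = 178.5
  B: 344 (inert)
Total out = 736 mol; y_A = 178.5 / 736 = 0.2425.

0.243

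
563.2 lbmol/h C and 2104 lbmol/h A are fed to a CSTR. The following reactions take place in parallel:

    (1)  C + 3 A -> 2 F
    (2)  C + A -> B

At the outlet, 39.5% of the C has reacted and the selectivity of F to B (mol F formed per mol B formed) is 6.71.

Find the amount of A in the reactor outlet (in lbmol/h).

Conversion of C: C consumed = 0.395 × 563.2 = 222.5 lbmol/h = 1ξ₁ + 1ξ₂.
Selectivity: 2ξ₁ / (1ξ₂) = 6.71 → ξ₁ = 3.355 ξ₂.
Substitute: (1·3.355 + 1) ξ₂ = 222.5 → ξ₂ = 51.08 lbmol/h, ξ₁ = 171.4 lbmol/h.
Outlet amounts (n = n₀ + Σ ν·ξ):
  C: 563.2 − 1(171.4) − 1(51.08) = 340.7
  A: 2104 − 3(171.4) − 1(51.08) = 1539
  F: 0 + 2(171.4) = 342.8
  B: 0 + 1(51.08) = 51.08

1540 lbmol/h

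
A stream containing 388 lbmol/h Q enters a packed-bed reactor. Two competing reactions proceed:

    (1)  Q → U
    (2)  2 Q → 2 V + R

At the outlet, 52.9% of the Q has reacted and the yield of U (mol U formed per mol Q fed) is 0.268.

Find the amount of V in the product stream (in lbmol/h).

Yield of U: 1ξ₁ / 388 = 0.268 → ξ₁ = 104 lbmol/h.
Conversion of Q: 1ξ₁ + 2ξ₂ = 0.529 × 388 = 205.3 → ξ₂ = 50.63 lbmol/h.
Outlet amounts (n = n₀ + Σ ν·ξ):
  Q: 388 − 1(104) − 2(50.63) = 182.7
  U: 0 + 1(104) = 104
  V: 0 + 2(50.63) = 101.3
  R: 0 + 1(50.63) = 50.63

101 lbmol/h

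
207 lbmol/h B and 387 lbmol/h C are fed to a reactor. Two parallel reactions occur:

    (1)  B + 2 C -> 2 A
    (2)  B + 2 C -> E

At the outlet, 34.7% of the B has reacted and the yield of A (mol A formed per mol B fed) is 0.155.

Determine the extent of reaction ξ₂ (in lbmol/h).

Yield of A: 2ξ₁ / 207 = 0.155 → ξ₁ = 16.04 lbmol/h.
Conversion of B: 1ξ₁ + 1ξ₂ = 0.347 × 207 = 71.83 → ξ₂ = 55.79 lbmol/h.
Outlet amounts (n = n₀ + Σ ν·ξ):
  B: 207 − 1(16.04) − 1(55.79) = 135.2
  C: 387 − 2(16.04) − 2(55.79) = 243.3
  A: 0 + 2(16.04) = 32.09
  E: 0 + 1(55.79) = 55.79

ξ₂ = 55.8 lbmol/h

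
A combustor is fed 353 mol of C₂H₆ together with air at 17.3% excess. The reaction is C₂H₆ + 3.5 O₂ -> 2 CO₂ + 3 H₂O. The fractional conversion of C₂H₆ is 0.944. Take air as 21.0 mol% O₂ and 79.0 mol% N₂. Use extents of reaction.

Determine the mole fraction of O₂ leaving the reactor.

Stoichiometric O₂ = 3.5 × 353 = 1236 mol; O₂ fed = 1236 × 1.173 = 1449 mol.
N₂ fed = 1449 × 79/21 = 5452 mol.
Fuel reacted = 0.944 × 353 → ξ = 333.2 mol.
Outlet (n = n₀ + ν ξ):
  C₂H₆: 353 − 1(333.2) = 19.77
  O₂: 1449 − 3.5(333.2) = 282.9
  N₂: 5452 (inert)
  CO₂: 0 + 2(333.2) = 666.5
  H₂O: 0 + 3(333.2) = 999.7
Total out = 7421 mol; y_O₂ = 282.9 / 7421 = 0.03813.

0.0381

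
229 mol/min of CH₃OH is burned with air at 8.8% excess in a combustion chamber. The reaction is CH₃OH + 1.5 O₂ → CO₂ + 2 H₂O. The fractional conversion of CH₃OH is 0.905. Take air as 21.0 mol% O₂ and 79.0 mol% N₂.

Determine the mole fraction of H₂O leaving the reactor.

0.196

Stoichiometric O₂ = 1.5 × 229 = 343.5 mol/min; O₂ fed = 343.5 × 1.088 = 373.7 mol/min.
N₂ fed = 373.7 × 79/21 = 1406 mol/min.
Fuel reacted = 0.905 × 229 → ξ = 207.2 mol/min.
Outlet (n = n₀ + ν ξ):
  CH₃OH: 229 − 1(207.2) = 21.75
  O₂: 373.7 − 1.5(207.2) = 62.86
  N₂: 1406 (inert)
  CO₂: 0 + 1(207.2) = 207.2
  H₂O: 0 + 2(207.2) = 414.5
Total out = 2112 mol/min; y_H₂O = 414.5 / 2112 = 0.1962.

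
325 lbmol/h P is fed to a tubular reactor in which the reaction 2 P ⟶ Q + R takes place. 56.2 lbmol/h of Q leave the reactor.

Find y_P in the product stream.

0.654

For Q: n = n₀ + 1ξ → 56.2 = 0 + 1ξ, giving ξ = 56.2 lbmol/h.
Outlet amounts (n = n₀ + ν ξ):
  P: 325 − 2(56.2) = 212.6
  Q: 0 + 1(56.2) = 56.2
  R: 0 + 1(56.2) = 56.2
Total out = 325 lbmol/h; y_P = 212.6 / 325 = 0.6542.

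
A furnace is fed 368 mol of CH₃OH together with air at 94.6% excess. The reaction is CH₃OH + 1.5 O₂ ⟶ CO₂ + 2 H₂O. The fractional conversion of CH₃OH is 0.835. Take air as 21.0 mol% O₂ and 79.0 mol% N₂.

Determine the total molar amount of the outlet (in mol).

Stoichiometric O₂ = 1.5 × 368 = 552 mol; O₂ fed = 552 × 1.946 = 1074 mol.
N₂ fed = 1074 × 79/21 = 4041 mol.
Fuel reacted = 0.835 × 368 → ξ = 307.3 mol.
Outlet (n = n₀ + ν ξ):
  CH₃OH: 368 − 1(307.3) = 60.72
  O₂: 1074 − 1.5(307.3) = 613.3
  N₂: 4041 (inert)
  CO₂: 0 + 1(307.3) = 307.3
  H₂O: 0 + 2(307.3) = 614.6
Total out = 60.72 + 613.3 + 4041 + 307.3 + 614.6 = 5637 mol.

5640 mol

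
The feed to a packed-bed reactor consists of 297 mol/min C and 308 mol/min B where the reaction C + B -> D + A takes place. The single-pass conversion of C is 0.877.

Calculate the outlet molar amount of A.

260 mol/min

C reacted = 0.877 × 297 = 260.5 mol/min; ν_C = −1, so ξ = 260.5/1 = 260.5 mol/min.
Outlet amounts (n = n₀ + ν ξ):
  C: 297 − 1(260.5) = 36.53
  B: 308 − 1(260.5) = 47.53
  D: 0 + 1(260.5) = 260.5
  A: 0 + 1(260.5) = 260.5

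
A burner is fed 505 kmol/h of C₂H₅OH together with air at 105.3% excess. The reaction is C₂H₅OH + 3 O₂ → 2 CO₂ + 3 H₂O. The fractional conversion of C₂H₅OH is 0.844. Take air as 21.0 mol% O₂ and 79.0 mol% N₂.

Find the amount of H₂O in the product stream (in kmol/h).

Stoichiometric O₂ = 3 × 505 = 1515 kmol/h; O₂ fed = 1515 × 2.053 = 3110 kmol/h.
N₂ fed = 3110 × 79/21 = 11700 kmol/h.
Fuel reacted = 0.844 × 505 → ξ = 426.2 kmol/h.
Outlet (n = n₀ + ν ξ):
  C₂H₅OH: 505 − 1(426.2) = 78.78
  O₂: 3110 − 3(426.2) = 1832
  N₂: 11700 (inert)
  CO₂: 0 + 2(426.2) = 852.4
  H₂O: 0 + 3(426.2) = 1279

1280 kmol/h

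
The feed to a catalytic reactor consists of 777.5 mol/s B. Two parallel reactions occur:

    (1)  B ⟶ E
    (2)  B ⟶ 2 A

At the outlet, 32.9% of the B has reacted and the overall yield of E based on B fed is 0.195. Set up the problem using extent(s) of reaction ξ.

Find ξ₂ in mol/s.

Yield of E: 1ξ₁ / 777.5 = 0.195 → ξ₁ = 151.6 mol/s.
Conversion of B: 1ξ₁ + 1ξ₂ = 0.329 × 777.5 = 255.8 → ξ₂ = 104.2 mol/s.
Outlet amounts (n = n₀ + Σ ν·ξ):
  B: 777.5 − 1(151.6) − 1(104.2) = 521.7
  E: 0 + 1(151.6) = 151.6
  A: 0 + 2(104.2) = 208.4

ξ₂ = 104 mol/s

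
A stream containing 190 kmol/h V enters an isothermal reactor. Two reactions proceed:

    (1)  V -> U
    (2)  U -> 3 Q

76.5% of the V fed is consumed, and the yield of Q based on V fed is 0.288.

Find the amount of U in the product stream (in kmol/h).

Conversion of V: V consumed = 1ξ₁ = 0.765 × 190 → ξ₁ = 145.3 kmol/h.
Yield of Q: 3ξ₂ / 190 = 0.288 → ξ₂ = 18.24 kmol/h.
Outlet amounts (n = n₀ + Σ ν·ξ):
  V: 190 − 1(145.3) = 44.65
  U: 0 + 1(145.3) − 1(18.24) = 127.1
  Q: 0 + 3(18.24) = 54.72

127 kmol/h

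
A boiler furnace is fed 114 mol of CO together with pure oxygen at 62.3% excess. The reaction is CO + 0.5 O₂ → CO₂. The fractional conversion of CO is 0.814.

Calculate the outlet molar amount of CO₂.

Stoichiometric O₂ = 0.5 × 114 = 57 mol; O₂ fed = 57 × 1.623 = 92.51 mol.
Fuel reacted = 0.814 × 114 → ξ = 92.8 mol.
Outlet (n = n₀ + ν ξ):
  CO: 114 − 1(92.8) = 21.2
  O₂: 92.51 − 0.5(92.8) = 46.11
  CO₂: 0 + 1(92.8) = 92.8

92.8 mol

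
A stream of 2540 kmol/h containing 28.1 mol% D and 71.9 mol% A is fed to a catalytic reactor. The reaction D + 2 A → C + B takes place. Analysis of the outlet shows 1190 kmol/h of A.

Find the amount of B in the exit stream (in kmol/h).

318 kmol/h

For A: n = n₀ − 2ξ → 1190 = 1826 − 2ξ, giving ξ = 318.1 kmol/h.
Outlet amounts (n = n₀ + ν ξ):
  D: 713.7 − 1(318.1) = 395.6
  A: 1826 − 2(318.1) = 1190
  C: 0 + 1(318.1) = 318.1
  B: 0 + 1(318.1) = 318.1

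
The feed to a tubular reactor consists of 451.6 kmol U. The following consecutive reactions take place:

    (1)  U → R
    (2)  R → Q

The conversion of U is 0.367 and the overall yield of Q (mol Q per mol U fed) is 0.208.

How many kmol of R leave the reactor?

71.8 kmol

Conversion of U: U consumed = 1ξ₁ = 0.367 × 451.6 → ξ₁ = 165.7 kmol.
Yield of Q: 1ξ₂ / 451.6 = 0.208 → ξ₂ = 93.93 kmol.
Outlet amounts (n = n₀ + Σ ν·ξ):
  U: 451.6 − 1(165.7) = 285.9
  R: 0 + 1(165.7) − 1(93.93) = 71.8
  Q: 0 + 1(93.93) = 93.93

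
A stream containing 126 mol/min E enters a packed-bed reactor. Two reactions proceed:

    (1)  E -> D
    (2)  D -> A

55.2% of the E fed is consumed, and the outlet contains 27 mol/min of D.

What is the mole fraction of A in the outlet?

0.338

Conversion of E: E consumed = 1ξ₁ = 0.552 × 126 → ξ₁ = 69.55 mol/min.
D balance: n_D = 0 + 1ξ₁ − 1ξ₂ = 27 → ξ₂ = (1·69.55 − 27)/1 = 42.55 mol/min.
Outlet amounts (n = n₀ + Σ ν·ξ):
  E: 126 − 1(69.55) = 56.45
  D: 0 + 1(69.55) − 1(42.55) = 27
  A: 0 + 1(42.55) = 42.55
Total out = 126 mol/min; y_A = 42.55 / 126 = 0.3377.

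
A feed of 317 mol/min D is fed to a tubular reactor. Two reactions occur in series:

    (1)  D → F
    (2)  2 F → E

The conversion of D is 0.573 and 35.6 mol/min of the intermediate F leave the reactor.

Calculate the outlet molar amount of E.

73 mol/min

Conversion of D: D consumed = 1ξ₁ = 0.573 × 317 → ξ₁ = 181.6 mol/min.
F balance: n_F = 0 + 1ξ₁ − 2ξ₂ = 35.6 → ξ₂ = (1·181.6 − 35.6)/2 = 73.02 mol/min.
Outlet amounts (n = n₀ + Σ ν·ξ):
  D: 317 − 1(181.6) = 135.4
  F: 0 + 1(181.6) − 2(73.02) = 35.6
  E: 0 + 1(73.02) = 73.02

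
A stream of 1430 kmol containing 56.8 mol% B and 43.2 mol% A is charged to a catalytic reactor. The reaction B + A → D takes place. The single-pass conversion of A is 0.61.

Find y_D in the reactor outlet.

0.358

A reacted = 0.61 × 617.8 = 376.8 kmol; ν_A = −1, so ξ = 376.8/1 = 376.8 kmol.
Outlet amounts (n = n₀ + ν ξ):
  B: 812.2 − 1(376.8) = 435.4
  A: 617.8 − 1(376.8) = 240.9
  D: 0 + 1(376.8) = 376.8
Total out = 1053 kmol; y_D = 376.8 / 1053 = 0.3578.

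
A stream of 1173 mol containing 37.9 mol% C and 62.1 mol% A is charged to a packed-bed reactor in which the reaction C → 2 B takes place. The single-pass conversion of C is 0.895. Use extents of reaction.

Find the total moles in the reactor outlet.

C reacted = 0.895 × 444.6 = 397.9 mol; ν_C = −1, so ξ = 397.9/1 = 397.9 mol.
Outlet amounts (n = n₀ + ν ξ):
  C: 444.6 − 1(397.9) = 46.68
  B: 0 + 2(397.9) = 795.8
  A: 728.4 (inert)
Total out = 46.68 + 795.8 + 728.4 = 1571 mol.

1570 mol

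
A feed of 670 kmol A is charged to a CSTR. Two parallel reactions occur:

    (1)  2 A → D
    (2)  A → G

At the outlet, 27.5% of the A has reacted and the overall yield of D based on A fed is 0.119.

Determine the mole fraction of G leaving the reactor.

Yield of D: 1ξ₁ / 670 = 0.119 → ξ₁ = 79.73 kmol.
Conversion of A: 2ξ₁ + 1ξ₂ = 0.275 × 670 = 184.3 → ξ₂ = 24.79 kmol.
Outlet amounts (n = n₀ + Σ ν·ξ):
  A: 670 − 2(79.73) − 1(24.79) = 485.8
  D: 0 + 1(79.73) = 79.73
  G: 0 + 1(24.79) = 24.79
Total out = 590.3 kmol; y_G = 24.79 / 590.3 = 0.042.

0.042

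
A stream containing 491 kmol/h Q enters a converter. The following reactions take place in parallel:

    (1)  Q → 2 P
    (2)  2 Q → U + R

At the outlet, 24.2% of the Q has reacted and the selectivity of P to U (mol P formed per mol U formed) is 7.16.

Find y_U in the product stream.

Conversion of Q: Q consumed = 0.242 × 491 = 118.8 kmol/h = 1ξ₁ + 2ξ₂.
Selectivity: 2ξ₁ / (1ξ₂) = 7.16 → ξ₁ = 3.58 ξ₂.
Substitute: (1·3.58 + 2) ξ₂ = 118.8 → ξ₂ = 21.29 kmol/h, ξ₁ = 76.23 kmol/h.
Outlet amounts (n = n₀ + Σ ν·ξ):
  Q: 491 − 1(76.23) − 2(21.29) = 372.2
  P: 0 + 2(76.23) = 152.5
  U: 0 + 1(21.29) = 21.29
  R: 0 + 1(21.29) = 21.29
Total out = 567.2 kmol/h; y_U = 21.29 / 567.2 = 0.03754.

0.0375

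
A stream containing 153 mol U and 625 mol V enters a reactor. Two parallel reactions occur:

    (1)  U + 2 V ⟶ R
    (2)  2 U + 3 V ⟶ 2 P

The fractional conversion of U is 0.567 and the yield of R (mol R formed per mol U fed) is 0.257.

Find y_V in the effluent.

0.756

Yield of R: 1ξ₁ / 153 = 0.257 → ξ₁ = 39.32 mol.
Conversion of U: 1ξ₁ + 2ξ₂ = 0.567 × 153 = 86.75 → ξ₂ = 23.71 mol.
Outlet amounts (n = n₀ + Σ ν·ξ):
  U: 153 − 1(39.32) − 2(23.71) = 66.25
  V: 625 − 2(39.32) − 3(23.71) = 475.2
  R: 0 + 1(39.32) = 39.32
  P: 0 + 2(23.71) = 47.43
Total out = 628.2 mol; y_V = 475.2 / 628.2 = 0.7565.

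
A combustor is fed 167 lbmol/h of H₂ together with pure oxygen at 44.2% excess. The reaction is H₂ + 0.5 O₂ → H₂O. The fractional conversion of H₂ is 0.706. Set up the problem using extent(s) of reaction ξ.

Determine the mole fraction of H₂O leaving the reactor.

0.516

Stoichiometric O₂ = 0.5 × 167 = 83.5 lbmol/h; O₂ fed = 83.5 × 1.442 = 120.4 lbmol/h.
Fuel reacted = 0.706 × 167 → ξ = 117.9 lbmol/h.
Outlet (n = n₀ + ν ξ):
  H₂: 167 − 1(117.9) = 49.1
  O₂: 120.4 − 0.5(117.9) = 61.46
  H₂O: 0 + 1(117.9) = 117.9
Total out = 228.5 lbmol/h; y_H₂O = 117.9 / 228.5 = 0.5161.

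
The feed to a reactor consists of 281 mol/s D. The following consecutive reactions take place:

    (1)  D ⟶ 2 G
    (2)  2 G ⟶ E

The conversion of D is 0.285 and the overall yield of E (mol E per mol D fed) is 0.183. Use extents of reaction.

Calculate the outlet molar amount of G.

57.3 mol/s

Conversion of D: D consumed = 1ξ₁ = 0.285 × 281 → ξ₁ = 80.08 mol/s.
Yield of E: 1ξ₂ / 281 = 0.183 → ξ₂ = 51.42 mol/s.
Outlet amounts (n = n₀ + Σ ν·ξ):
  D: 281 − 1(80.08) = 200.9
  G: 0 + 2(80.08) − 2(51.42) = 57.32
  E: 0 + 1(51.42) = 51.42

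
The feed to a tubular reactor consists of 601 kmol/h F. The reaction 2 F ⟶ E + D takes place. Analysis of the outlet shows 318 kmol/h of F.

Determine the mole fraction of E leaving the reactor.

0.235

For F: n = n₀ − 2ξ → 318 = 601 − 2ξ, giving ξ = 141.5 kmol/h.
Outlet amounts (n = n₀ + ν ξ):
  F: 601 − 2(141.5) = 318
  E: 0 + 1(141.5) = 141.5
  D: 0 + 1(141.5) = 141.5
Total out = 601 kmol/h; y_E = 141.5 / 601 = 0.2354.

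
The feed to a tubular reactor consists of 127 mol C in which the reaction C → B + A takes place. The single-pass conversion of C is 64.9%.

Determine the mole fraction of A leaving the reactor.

C reacted = 0.649 × 127 = 82.42 mol; ν_C = −1, so ξ = 82.42/1 = 82.42 mol.
Outlet amounts (n = n₀ + ν ξ):
  C: 127 − 1(82.42) = 44.58
  B: 0 + 1(82.42) = 82.42
  A: 0 + 1(82.42) = 82.42
Total out = 209.4 mol; y_A = 82.42 / 209.4 = 0.3936.

0.394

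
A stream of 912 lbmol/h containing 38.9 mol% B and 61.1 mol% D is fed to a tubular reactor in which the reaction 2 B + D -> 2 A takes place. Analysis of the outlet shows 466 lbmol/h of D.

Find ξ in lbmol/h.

For D: n = n₀ − 1ξ → 466 = 557.2 − 1ξ, giving ξ = 91.23 lbmol/h.
Outlet amounts (n = n₀ + ν ξ):
  B: 354.8 − 2(91.23) = 172.3
  D: 557.2 − 1(91.23) = 466
  A: 0 + 2(91.23) = 182.5

ξ = 91.2 lbmol/h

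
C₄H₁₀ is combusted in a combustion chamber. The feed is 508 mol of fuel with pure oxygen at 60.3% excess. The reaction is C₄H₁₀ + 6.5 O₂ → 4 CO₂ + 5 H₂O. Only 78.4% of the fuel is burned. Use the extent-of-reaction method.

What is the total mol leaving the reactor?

6400 mol

Stoichiometric O₂ = 6.5 × 508 = 3302 mol; O₂ fed = 3302 × 1.603 = 5293 mol.
Fuel reacted = 0.784 × 508 → ξ = 398.3 mol.
Outlet (n = n₀ + ν ξ):
  C₄H₁₀: 508 − 1(398.3) = 109.7
  O₂: 5293 − 6.5(398.3) = 2704
  CO₂: 0 + 4(398.3) = 1593
  H₂O: 0 + 5(398.3) = 1991
Total out = 109.7 + 2704 + 1593 + 1991 = 6399 mol.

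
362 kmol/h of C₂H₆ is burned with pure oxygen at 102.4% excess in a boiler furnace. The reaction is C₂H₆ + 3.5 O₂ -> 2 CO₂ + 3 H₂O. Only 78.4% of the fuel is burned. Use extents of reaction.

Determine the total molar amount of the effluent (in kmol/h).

Stoichiometric O₂ = 3.5 × 362 = 1267 kmol/h; O₂ fed = 1267 × 2.024 = 2564 kmol/h.
Fuel reacted = 0.784 × 362 → ξ = 283.8 kmol/h.
Outlet (n = n₀ + ν ξ):
  C₂H₆: 362 − 1(283.8) = 78.19
  O₂: 2564 − 3.5(283.8) = 1571
  CO₂: 0 + 2(283.8) = 567.6
  H₂O: 0 + 3(283.8) = 851.4
Total out = 78.19 + 1571 + 567.6 + 851.4 = 3068 kmol/h.

3070 kmol/h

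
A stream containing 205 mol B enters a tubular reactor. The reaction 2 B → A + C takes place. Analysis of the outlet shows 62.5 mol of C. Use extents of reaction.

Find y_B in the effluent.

0.39

For C: n = n₀ + 1ξ → 62.5 = 0 + 1ξ, giving ξ = 62.5 mol.
Outlet amounts (n = n₀ + ν ξ):
  B: 205 − 2(62.5) = 80
  A: 0 + 1(62.5) = 62.5
  C: 0 + 1(62.5) = 62.5
Total out = 205 mol; y_B = 80 / 205 = 0.3902.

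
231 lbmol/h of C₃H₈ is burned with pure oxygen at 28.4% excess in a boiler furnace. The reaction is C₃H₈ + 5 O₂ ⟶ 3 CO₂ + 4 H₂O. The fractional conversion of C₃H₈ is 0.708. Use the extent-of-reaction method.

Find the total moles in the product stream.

1880 lbmol/h

Stoichiometric O₂ = 5 × 231 = 1155 lbmol/h; O₂ fed = 1155 × 1.284 = 1483 lbmol/h.
Fuel reacted = 0.708 × 231 → ξ = 163.5 lbmol/h.
Outlet (n = n₀ + ν ξ):
  C₃H₈: 231 − 1(163.5) = 67.45
  O₂: 1483 − 5(163.5) = 665.3
  CO₂: 0 + 3(163.5) = 490.6
  H₂O: 0 + 4(163.5) = 654.2
Total out = 67.45 + 665.3 + 490.6 + 654.2 = 1878 lbmol/h.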